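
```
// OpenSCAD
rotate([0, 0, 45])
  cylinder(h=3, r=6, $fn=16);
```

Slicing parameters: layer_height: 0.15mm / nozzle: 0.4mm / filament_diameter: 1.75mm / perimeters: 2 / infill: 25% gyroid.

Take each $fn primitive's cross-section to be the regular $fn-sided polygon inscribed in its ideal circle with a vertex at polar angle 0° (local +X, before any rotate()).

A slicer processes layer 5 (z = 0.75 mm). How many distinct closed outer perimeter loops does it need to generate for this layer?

At z = 0.75 mm: the cylinder: section is a regular 16-gon, circumradius r=6; (rotated 45° about Z; rotation is an isometry so areas/perimeters/island counts are preserved). The result has 1 disconnected region.

1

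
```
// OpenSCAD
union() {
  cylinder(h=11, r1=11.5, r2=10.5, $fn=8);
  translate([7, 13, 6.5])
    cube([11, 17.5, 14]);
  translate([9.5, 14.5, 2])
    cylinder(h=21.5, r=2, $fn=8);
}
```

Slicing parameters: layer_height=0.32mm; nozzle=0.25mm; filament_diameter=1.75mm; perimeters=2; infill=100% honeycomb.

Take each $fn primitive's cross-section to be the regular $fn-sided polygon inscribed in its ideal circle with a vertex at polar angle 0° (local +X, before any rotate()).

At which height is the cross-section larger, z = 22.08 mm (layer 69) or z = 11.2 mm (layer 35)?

Layer 69 (z = 22.08): the cone is absent (z outside [0, 11]); the cube at (7, 13) is not intersected at this z (z outside [6.5, 20.5]); the r=2 cylinder at (9.5, 14.5) gives a regular 8-gon of circumradius 2 (constant along its height) (area = (8/2)·2.000²·sin(360°/8) = 11.31 mm²); Taking the union: only the r=2 cylinder at (9.5, 14.5) is present, so the union is just that shape — area = 11.31 mm². So its area = 11.31 mm². Layer 35 (z = 11.2): the cone does not reach this height (z outside [0, 11]); the 11×17.5 cube at (7, 13) contributes its full rectangle (area 192.50 mm²); the cylinder at (9.5, 14.5): section is a regular 8-gon, circumradius r=2 (area = (8/2)·2.000²·sin(360°/8) = 11.31 mm²); Combining (union): the regions partially overlap — summed areas 203.81 mm² minus the doubly-counted overlap 10.71 mm² gives 193.10 mm² — area = 193.10 mm². So its area = 193.10 mm². Layer 35 is larger (193.10 vs 11.31 mm²).

layer 35 (z = 11.2 mm)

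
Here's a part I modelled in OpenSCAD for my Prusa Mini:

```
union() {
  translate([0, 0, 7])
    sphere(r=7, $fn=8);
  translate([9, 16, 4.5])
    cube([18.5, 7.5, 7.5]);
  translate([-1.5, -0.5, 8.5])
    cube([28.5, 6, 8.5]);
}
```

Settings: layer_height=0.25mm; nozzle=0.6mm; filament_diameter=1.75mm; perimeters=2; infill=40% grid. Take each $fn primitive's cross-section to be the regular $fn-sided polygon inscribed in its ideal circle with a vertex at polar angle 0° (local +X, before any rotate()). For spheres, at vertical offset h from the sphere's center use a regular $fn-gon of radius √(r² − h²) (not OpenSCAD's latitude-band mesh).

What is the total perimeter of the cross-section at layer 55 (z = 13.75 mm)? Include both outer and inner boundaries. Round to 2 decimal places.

At z = 13.75 mm: the r=7 sphere contributes a regular 8-gon of circumradius √(7²−6.75²) = 1.854 (perimeter = 2·8·1.854·sin(180°/8) = 11.35 mm); the cube at (9, 16) is absent (z outside [4.5, 12]); the cube at (-1.5, -0.5) is present — its section is the full 28.5×6 rectangle (perimeter 69.00 mm); Merging all regions: the regions partially overlap (shared area 6.34 mm²), so the edge portions inside another operand are dropped and the merged outline is re-measured after clipping — boundary = 70.56 mm. Overall, the cross-section is a single solid region. Total boundary length (outer) = 70.56 mm.

70.56 mm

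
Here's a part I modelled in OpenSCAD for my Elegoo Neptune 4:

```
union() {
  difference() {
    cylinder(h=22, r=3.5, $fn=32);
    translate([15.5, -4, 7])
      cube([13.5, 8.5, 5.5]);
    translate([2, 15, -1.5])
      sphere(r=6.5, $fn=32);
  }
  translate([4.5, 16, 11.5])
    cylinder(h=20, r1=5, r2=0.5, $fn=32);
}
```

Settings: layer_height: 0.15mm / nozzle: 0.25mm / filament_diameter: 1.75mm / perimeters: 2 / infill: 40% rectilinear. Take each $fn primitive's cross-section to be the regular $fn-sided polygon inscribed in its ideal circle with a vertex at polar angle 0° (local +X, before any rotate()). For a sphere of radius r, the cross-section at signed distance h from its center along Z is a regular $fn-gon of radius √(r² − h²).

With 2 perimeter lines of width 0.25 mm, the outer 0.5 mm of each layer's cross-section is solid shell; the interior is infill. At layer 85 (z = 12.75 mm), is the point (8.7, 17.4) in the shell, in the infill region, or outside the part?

At z = 12.75 mm: the r=3.5 cylinder contributes a regular 32-gon of circumradius 3.5; the cube at (15.5, -4) is absent (z outside [7, 12.5]); the sphere at (2, 15) is not intersected at this z (|z−center|=14.250 > r=6.5); Taking the first minus the rest: none of the subtracted shapes is present at this height, so the r=3.5 cylinder is unchanged — 1 connected region; the cone at (4.5, 16) (r1=5→r2=0.5) has section circumradius 4.719 here — a regular 32-gon; Merging all regions: the 2 present regions are separate (no shared area or edge), so areas and boundary lengths simply add and each stays a separate island — 2 connected regions. Overall, the cross-section has 2 separate islands. The nearest boundary edge runs (8.86, 17.81)→(9.13, 16.92); distance from the point to it = 0.27 mm. (Shell/infill is judged within the island containing the point — the largest one.) The point is inside the cross-section, 0.27 mm from the nearest boundary — within the 0.5 mm shell band (2 × 0.25).

shell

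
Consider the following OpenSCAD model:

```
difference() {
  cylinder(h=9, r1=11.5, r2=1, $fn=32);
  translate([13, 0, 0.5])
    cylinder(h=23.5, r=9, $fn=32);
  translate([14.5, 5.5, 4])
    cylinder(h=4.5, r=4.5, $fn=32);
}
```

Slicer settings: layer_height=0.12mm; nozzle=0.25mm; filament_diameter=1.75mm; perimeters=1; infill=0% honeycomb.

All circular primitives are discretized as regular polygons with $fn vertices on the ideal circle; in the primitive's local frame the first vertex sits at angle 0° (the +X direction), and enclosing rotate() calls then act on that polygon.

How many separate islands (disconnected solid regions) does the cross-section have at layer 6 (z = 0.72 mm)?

1

At z = 0.72 mm: the cone: at t=0.080 of its height the radius interpolates to r₁+(r₂−r₁)t = 10.660, giving a regular 32-gon of that circumradius; the cylinder at (13, 0): section is a regular 32-gon, circumradius r=9; the cylinder at (14.5, 5.5) is not intersected at this z (z outside [4, 8.5]); Taking the first minus the rest: starting from the cone, the r=9 cylinder at (13, 0) partially overlaps it — only the 66.62 mm² overlap (of its 252.84 mm²) is removed, clipping the outline — 1 connected region. Overall, the cross-section is a single solid region. Island count = 1.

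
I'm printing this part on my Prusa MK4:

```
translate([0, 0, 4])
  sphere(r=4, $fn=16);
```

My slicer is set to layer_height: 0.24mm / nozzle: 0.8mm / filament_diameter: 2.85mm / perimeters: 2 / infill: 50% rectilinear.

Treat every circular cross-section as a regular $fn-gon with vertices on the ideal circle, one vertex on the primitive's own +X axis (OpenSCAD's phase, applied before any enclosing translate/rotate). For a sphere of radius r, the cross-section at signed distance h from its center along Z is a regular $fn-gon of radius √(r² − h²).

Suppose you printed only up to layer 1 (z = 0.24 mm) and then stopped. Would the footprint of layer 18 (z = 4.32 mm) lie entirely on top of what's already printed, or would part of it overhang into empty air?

part overhangs

Compare the two slices. At z = 0.24: the r=4 sphere contributes a regular 16-gon of circumradius √(4²−3.76²) = 1.365 (area = (16/2)·1.365²·sin(360°/16) = 5.70 mm²). At z = 4.32: the r=4 sphere contributes a regular 16-gon of circumradius √(4²−0.32²) = 3.987 (area = (16/2)·3.987²·sin(360°/16) = 48.67 mm²). Checking containment: at z = 4.32 the cross-section extends beyond the z = 0.24 cross-section by about 42.97 mm².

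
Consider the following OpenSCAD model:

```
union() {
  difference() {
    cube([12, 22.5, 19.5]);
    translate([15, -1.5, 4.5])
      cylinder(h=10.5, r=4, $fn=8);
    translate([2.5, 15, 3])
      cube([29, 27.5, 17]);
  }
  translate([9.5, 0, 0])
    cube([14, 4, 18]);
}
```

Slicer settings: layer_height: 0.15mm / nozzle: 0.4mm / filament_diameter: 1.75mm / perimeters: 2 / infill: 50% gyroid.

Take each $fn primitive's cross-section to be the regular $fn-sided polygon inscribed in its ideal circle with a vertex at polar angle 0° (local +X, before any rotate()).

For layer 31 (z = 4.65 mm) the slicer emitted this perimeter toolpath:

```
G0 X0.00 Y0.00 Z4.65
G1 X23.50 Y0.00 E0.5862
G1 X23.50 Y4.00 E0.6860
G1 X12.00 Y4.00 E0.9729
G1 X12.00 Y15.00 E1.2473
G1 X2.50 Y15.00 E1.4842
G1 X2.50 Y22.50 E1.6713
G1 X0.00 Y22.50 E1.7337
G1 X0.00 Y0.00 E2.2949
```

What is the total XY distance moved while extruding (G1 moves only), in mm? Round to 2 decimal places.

92.00 mm

Sum the Euclidean lengths of each G1 segment: total = 92.00 mm.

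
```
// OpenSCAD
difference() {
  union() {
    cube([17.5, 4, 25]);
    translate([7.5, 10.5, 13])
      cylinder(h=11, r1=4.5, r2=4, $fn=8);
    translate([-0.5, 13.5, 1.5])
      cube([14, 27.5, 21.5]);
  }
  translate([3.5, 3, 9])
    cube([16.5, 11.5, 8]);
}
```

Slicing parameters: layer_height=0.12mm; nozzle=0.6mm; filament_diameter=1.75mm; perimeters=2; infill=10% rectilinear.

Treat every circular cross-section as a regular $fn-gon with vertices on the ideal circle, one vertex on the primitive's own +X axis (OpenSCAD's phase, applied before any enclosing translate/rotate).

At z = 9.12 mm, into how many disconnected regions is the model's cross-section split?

2

At z = 9.12 mm: the cube (footprint 17.5×4) is included at this height; the cone at (7.5, 10.5) is not intersected at this z (z outside [13, 24]); the 14×27.5 cube at (-0.5, 13.5) contributes its full rectangle; Merging all regions: the 2 present regions are separate (no shared area or edge), so areas and boundary lengths simply add and each stays a separate island — 2 connected regions; the 16.5×11.5 cube at (3.5, 3) contributes its full rectangle; After the difference (first − rest): starting from the result so far, the 16.5×11.5 cube at (3.5, 3) partially overlaps it — only the 24.00 mm² overlap (of its 189.75 mm²) is removed, clipping the outline — 2 connected regions. The result has 2 disconnected regions.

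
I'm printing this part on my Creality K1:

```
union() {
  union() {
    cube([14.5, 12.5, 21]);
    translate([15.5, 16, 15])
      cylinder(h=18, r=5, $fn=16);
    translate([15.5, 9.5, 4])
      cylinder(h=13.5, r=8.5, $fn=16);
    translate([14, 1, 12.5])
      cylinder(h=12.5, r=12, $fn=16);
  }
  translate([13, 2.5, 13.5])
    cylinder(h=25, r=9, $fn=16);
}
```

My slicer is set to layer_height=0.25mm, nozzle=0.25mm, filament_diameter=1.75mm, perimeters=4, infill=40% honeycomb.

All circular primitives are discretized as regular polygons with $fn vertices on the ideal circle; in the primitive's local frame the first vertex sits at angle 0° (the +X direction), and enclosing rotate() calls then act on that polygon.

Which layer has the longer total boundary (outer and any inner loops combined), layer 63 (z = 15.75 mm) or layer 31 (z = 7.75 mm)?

Layer 63 (z = 15.75): the cube (footprint 14.5×12.5) is included at this height (perimeter 54.00 mm); the r=5 cylinder at (15.5, 16) contributes a regular 16-gon of circumradius 5 (perimeter = 2·16·5.000·sin(180°/16) = 31.21 mm); the r=8.5 cylinder at (15.5, 9.5) contributes a regular 16-gon of circumradius 8.5 (perimeter = 2·16·8.500·sin(180°/16) = 53.06 mm); the r=12 cylinder at (14, 1) gives a regular 16-gon of circumradius 12 (constant along its height) (perimeter = 2·16·12.000·sin(180°/16) = 74.91 mm); Combining (union): the regions partially overlap (shared area 328.56 mm²), so the edge portions inside another operand are dropped and the merged outline is re-measured after clipping — boundary = 95.70 mm; the r=9 cylinder at (13, 2.5) gives a regular 16-gon of circumradius 9 (constant along its height) (perimeter = 2·16·9.000·sin(180°/16) = 56.19 mm); Merging all regions: the r=9 cylinder at (13, 2.5) lies entirely inside that combined region, so the union is just that combined region — boundary = 95.70 mm. So its perimeter = 95.70 mm. Layer 31 (z = 7.75): the 14.5×12.5 cube contributes its full rectangle (perimeter 54.00 mm); the cylinder at (15.5, 16) is not intersected at this z (z outside [15, 33]); the r=8.5 cylinder at (15.5, 9.5) contributes a regular 16-gon of circumradius 8.5 (perimeter = 2·16·8.500·sin(180°/16) = 53.06 mm); the cylinder at (14, 1) does not reach this height (z outside [12.5, 25]); Merging all regions: the regions partially overlap (shared area 68.50 mm²), so the edge portions inside another operand are dropped and the merged outline is re-measured after clipping — boundary = 73.55 mm; the cylinder at (13, 2.5) is not intersected at this z (z outside [13.5, 38.5]); Taking the union: only that combined region is present, so the union is just that shape — boundary = 73.55 mm. So its perimeter = 73.55 mm. Layer 63 is larger (95.70 vs 73.55 mm).

layer 63 (z = 15.75 mm)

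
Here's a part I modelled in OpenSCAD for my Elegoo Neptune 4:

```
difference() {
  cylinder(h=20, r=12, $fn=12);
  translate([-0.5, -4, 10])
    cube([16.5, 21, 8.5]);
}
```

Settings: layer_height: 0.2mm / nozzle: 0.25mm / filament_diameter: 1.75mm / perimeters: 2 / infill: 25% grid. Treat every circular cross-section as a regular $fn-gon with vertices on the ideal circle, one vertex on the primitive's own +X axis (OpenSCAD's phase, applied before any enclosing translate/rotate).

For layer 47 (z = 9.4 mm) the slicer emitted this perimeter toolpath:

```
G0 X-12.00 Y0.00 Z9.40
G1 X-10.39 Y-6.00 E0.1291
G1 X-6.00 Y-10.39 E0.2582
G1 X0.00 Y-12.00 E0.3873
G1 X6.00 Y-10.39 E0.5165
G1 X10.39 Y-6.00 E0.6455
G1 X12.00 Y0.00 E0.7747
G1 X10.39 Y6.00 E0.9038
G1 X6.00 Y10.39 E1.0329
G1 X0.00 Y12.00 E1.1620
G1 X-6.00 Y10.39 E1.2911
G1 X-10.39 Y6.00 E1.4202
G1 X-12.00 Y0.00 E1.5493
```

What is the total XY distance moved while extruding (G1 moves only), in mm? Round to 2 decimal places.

74.53 mm

Sum the Euclidean lengths of each G1 segment: total = 74.53 mm.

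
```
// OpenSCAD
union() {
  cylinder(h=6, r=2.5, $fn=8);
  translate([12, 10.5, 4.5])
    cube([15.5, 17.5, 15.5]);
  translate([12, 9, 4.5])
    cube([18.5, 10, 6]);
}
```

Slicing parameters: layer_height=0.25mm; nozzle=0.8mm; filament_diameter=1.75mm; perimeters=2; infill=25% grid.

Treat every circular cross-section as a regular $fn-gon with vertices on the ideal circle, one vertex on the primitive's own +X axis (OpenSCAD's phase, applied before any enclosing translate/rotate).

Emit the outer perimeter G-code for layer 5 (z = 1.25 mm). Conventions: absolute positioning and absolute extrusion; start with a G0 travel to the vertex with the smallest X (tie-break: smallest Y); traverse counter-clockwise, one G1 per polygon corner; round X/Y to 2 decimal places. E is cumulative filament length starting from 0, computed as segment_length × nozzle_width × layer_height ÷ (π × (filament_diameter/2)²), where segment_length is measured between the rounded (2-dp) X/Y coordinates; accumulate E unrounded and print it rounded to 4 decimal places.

At z = 1.25 mm: the r=2.5 cylinder gives a regular 8-gon of circumradius 2.5 (constant along its height); the cube at (12, 10.5) is not intersected at this z (z outside [4.5, 20]); the cube at (12, 9) is not intersected at this z (z outside [4.5, 10.5]); Combining (union): only the r=2.5 cylinder is present, so the union is just that shape — 1 connected region. The outline is a single polygon with 8 vertices. Extrusion per mm of travel: 0.8 × 0.25 / (π × 0.875²) = 0.083150. Accumulating E over each segment gives final E = 1.2736.

G0 X-2.50 Y0.00 Z1.25
G1 X-1.77 Y-1.77 E0.1592
G1 X0.00 Y-2.50 E0.3184
G1 X1.77 Y-1.77 E0.4776
G1 X2.50 Y0.00 E0.6368
G1 X1.77 Y1.77 E0.7960
G1 X0.00 Y2.50 E0.9552
G1 X-1.77 Y1.77 E1.1144
G1 X-2.50 Y0.00 E1.2736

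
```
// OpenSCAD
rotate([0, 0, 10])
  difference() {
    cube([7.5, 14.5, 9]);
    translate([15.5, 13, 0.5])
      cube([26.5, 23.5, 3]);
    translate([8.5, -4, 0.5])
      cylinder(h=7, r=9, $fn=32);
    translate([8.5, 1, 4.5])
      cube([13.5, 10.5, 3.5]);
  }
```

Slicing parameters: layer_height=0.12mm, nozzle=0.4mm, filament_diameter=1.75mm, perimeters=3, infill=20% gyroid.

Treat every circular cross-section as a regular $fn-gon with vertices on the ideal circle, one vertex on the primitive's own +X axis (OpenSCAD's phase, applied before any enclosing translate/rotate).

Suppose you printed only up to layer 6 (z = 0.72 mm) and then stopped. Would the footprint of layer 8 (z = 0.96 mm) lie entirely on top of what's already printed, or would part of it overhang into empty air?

entirely on top

Compare the two slices. At z = 0.72: the cube (footprint 7.5×14.5) is included at this height (area 108.75 mm²); the cube at (15.5, 13) is present — its section is the full 26.5×23.5 rectangle (area 622.75 mm²); the r=9 cylinder at (8.5, -4) contributes a regular 32-gon of circumradius 9 (area = (32/2)·9.000²·sin(360°/32) = 252.84 mm²); the cube at (8.5, 1) is absent (z outside [4.5, 8]); Subtracting the remaining from the first: starting from the 7.5×14.5 cube (108.75 mm²), the 26.5×23.5 cube at (15.5, 13) misses the remaining region (no effect); the r=9 cylinder at (8.5, -4) partially overlaps it — only the 23.60 mm² overlap (of its 252.84 mm²) is removed, clipping the outline — area = 85.15 mm²; (whole slice rotated 10° about Z — lengths, areas and connectivity unchanged). At z = 0.96: the cube is present — its section is the full 7.5×14.5 rectangle (area 108.75 mm²); the cube at (15.5, 13) is present — its section is the full 26.5×23.5 rectangle (area 622.75 mm²); the r=9 cylinder at (8.5, -4) gives a regular 32-gon of circumradius 9 (constant along its height) (area = (32/2)·9.000²·sin(360°/32) = 252.84 mm²); the cube at (8.5, 1) does not reach this height (z outside [4.5, 8]); Taking the first minus the rest: starting from the 7.5×14.5 cube (108.75 mm²), the 26.5×23.5 cube at (15.5, 13) misses the remaining region (no effect); the r=9 cylinder at (8.5, -4) partially overlaps it — only the 23.60 mm² overlap (of its 252.84 mm²) is removed, clipping the outline — area = 85.15 mm²; (whole slice rotated 10° about Z — lengths, areas and connectivity unchanged). Checking containment: the cross-section at z = 0.96 is a subset of the cross-section at z = 0.72.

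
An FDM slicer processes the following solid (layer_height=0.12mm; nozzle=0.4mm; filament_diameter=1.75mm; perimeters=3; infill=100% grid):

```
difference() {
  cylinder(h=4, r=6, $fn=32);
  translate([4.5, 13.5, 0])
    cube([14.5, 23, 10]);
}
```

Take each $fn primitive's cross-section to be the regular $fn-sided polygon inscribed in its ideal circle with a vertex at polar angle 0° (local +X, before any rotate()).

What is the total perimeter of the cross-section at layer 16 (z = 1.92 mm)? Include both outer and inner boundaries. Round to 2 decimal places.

At z = 1.92 mm: the cylinder: section is a regular 32-gon, circumradius r=6 (perimeter = 2·32·6.000·sin(180°/32) = 37.64 mm); the cube at (4.5, 13.5) (footprint 14.5×23) is included at this height (perimeter 75.00 mm); Taking the first minus the rest: starting from the r=6 cylinder, the 14.5×23 cube at (4.5, 13.5) misses the remaining region (no effect) — boundary = 37.64 mm. Overall, the cross-section is a single solid region. Total boundary length (outer) = 37.64 mm.

37.64 mm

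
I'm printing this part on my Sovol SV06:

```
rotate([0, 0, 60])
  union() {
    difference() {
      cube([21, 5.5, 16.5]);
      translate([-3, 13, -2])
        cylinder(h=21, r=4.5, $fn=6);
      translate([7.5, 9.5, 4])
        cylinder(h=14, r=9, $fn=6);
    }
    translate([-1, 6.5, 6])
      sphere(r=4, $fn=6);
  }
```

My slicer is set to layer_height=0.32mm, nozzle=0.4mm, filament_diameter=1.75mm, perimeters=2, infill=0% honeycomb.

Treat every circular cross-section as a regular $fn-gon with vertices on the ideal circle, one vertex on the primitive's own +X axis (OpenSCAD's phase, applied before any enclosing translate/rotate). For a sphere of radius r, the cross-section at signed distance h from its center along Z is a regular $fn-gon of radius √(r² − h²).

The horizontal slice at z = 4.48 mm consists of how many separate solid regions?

At z = 4.48 mm: the 21×5.5 cube contributes its full rectangle; the r=4.5 cylinder at (-3, 13) gives a regular 6-gon of circumradius 4.5 (constant along its height); the r=9 cylinder at (7.5, 9.5) gives a regular 6-gon of circumradius 9 (constant along its height); Taking the first minus the rest: starting from the 21×5.5 cube, the r=4.5 cylinder at (-3, 13) misses the remaining region (no effect); the r=9 cylinder at (7.5, 9.5) partially overlaps it — only the 42.46 mm² overlap (of its 210.44 mm²) is removed, clipping the outline — 1 connected region; the sphere at (-1, 6.5): section is a regular 6-gon, circumradius = √(r²−h²) = √(4²−1.52²) = 3.700; Merging all regions: the regions partially overlap (shared area 2.53 mm²), so overlapping operands fuse into one piece — 1 connected region; (rotated 60° about Z; rotation is an isometry so areas/perimeters/island counts are preserved). The result has 1 disconnected region.

1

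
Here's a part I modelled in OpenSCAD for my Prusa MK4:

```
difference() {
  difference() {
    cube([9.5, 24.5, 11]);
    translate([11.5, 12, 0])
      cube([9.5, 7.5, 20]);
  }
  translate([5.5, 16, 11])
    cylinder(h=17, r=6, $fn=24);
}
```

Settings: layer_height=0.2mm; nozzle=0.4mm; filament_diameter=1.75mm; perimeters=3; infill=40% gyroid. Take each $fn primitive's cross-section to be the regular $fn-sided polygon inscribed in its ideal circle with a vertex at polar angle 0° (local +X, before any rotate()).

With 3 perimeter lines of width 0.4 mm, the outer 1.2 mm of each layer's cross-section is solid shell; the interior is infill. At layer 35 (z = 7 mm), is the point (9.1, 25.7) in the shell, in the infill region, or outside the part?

outside

At z = 7 mm: the cube (footprint 9.5×24.5) is included at this height; the cube at (11.5, 12) (footprint 9.5×7.5) is included at this height; After the difference (first − rest): starting from the 9.5×24.5 cube, the 9.5×7.5 cube at (11.5, 12) misses the remaining region (no effect) — 1 connected region; the cylinder at (5.5, 16) does not reach this height (z outside [11, 28]); Subtracting the remaining from the first: none of the subtracted shapes is present at this height, so the result so far is unchanged — 1 connected region. Overall, the cross-section is a single solid region. The nearest boundary edge runs (0.00, 24.50)→(9.50, 24.50); distance from the point to it = 1.20 mm. The point is not inside any of the regions above, so it lies outside the cross-section (1.20 mm from the nearest boundary).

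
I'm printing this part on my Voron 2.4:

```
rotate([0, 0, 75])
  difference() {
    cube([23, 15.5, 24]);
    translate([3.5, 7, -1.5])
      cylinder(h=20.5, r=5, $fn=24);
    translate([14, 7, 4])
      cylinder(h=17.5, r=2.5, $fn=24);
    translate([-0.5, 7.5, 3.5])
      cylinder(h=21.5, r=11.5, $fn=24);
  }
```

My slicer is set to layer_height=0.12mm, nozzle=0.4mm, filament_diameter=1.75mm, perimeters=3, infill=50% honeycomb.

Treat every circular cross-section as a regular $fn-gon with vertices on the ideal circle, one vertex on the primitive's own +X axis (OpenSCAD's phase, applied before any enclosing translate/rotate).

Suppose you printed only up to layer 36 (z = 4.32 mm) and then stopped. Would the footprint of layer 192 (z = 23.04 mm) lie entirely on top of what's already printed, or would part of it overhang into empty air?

Compare the two slices. At z = 4.32: the cube is present — its section is the full 23×15.5 rectangle (area 356.50 mm²); the cylinder at (3.5, 7): section is a regular 24-gon, circumradius r=5 (area = (24/2)·5.000²·sin(360°/24) = 77.65 mm²); the r=2.5 cylinder at (14, 7) gives a regular 24-gon of circumradius 2.5 (constant along its height) (area = (24/2)·2.500²·sin(360°/24) = 19.41 mm²); the cylinder at (-0.5, 7.5): section is a regular 24-gon, circumradius r=11.5 (area = (24/2)·11.500²·sin(360°/24) = 410.75 mm²); Taking the first minus the rest: starting from the 23×15.5 cube (356.50 mm²), the r=5 cylinder at (3.5, 7) partially overlaps it — only the 70.48 mm² overlap (of its 77.65 mm²) is removed, clipping the outline; the r=2.5 cylinder at (14, 7) lies wholly inside it (removes its full 19.41 mm² and its 15.66 mm outline becomes a hole wall); the r=11.5 cylinder at (-0.5, 7.5) partially overlaps it — only the 84.21 mm² overlap (of its 410.75 mm²) is removed, clipping the outline — area = 182.40 mm²; (whole slice rotated 75° about Z — lengths, areas and connectivity unchanged). At z = 23.04: the 23×15.5 cube contributes its full rectangle (area 356.50 mm²); the cylinder at (3.5, 7) is not intersected at this z (z outside [-1.5, 19]); the cylinder at (14, 7) is absent (z outside [4, 21.5]); the r=11.5 cylinder at (-0.5, 7.5) gives a regular 24-gon of circumradius 11.5 (constant along its height) (area = (24/2)·11.500²·sin(360°/24) = 410.75 mm²); Taking the first minus the rest: starting from the 23×15.5 cube (356.50 mm²), the r=11.5 cylinder at (-0.5, 7.5) partially overlaps it — only the 154.69 mm² overlap (of its 410.75 mm²) is removed, clipping the outline — area = 201.81 mm²; (whole slice rotated 75° about Z — lengths, areas and connectivity unchanged). Checking containment: at z = 23.04 the cross-section extends beyond the z = 4.32 cross-section by about 19.41 mm².

part overhangs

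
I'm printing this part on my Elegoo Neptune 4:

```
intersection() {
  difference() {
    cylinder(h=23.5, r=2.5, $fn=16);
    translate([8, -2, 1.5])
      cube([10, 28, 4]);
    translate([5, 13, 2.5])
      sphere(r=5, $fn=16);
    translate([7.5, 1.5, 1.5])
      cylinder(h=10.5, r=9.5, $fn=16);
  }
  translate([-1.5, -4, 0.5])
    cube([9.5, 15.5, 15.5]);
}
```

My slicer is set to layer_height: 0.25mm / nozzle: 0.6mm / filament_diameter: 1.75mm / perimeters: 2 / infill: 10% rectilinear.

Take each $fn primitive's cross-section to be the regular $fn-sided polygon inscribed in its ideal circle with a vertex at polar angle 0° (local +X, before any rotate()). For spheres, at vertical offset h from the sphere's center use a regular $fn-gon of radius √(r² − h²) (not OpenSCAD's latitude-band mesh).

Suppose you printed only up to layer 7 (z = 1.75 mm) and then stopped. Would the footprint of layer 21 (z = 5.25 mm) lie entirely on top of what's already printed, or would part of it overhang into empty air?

entirely on top

Compare the two slices. At z = 1.75: the cylinder: section is a regular 16-gon, circumradius r=2.5 (area = (16/2)·2.500²·sin(360°/16) = 19.13 mm²); the 10×28 cube at (8, -2) contributes its full rectangle (area 280.00 mm²); the r=5 sphere at (5, 13) slices to a regular 16-gon of circumradius 4.943 (√(r²−h²) with h=0.75 from center) (area = (16/2)·4.943²·sin(360°/16) = 74.81 mm²); the r=9.5 cylinder at (7.5, 1.5) contributes a regular 16-gon of circumradius 9.5 (area = (16/2)·9.500²·sin(360°/16) = 276.30 mm²); After the difference (first − rest): starting from the r=2.5 cylinder (19.13 mm²), the 10×28 cube at (8, -2) misses the remaining region (no effect); the r=5 sphere at (5, 13) misses the remaining region (no effect); the r=9.5 cylinder at (7.5, 1.5) partially overlaps it — only the 17.13 mm² overlap (of its 276.30 mm²) is removed, clipping the outline — area = 2.01 mm²; the 9.5×15.5 cube at (-1.5, -4) contributes its full rectangle (area 147.25 mm²); Keeping only the common overlap: the 9.5×15.5 cube at (-1.5, -4) partially overlaps that combined region; clipping to the common part keeps 0.10 mm² — area = 0.10 mm². At z = 5.25: the r=2.5 cylinder contributes a regular 16-gon of circumradius 2.5 (area = (16/2)·2.500²·sin(360°/16) = 19.13 mm²); the cube at (8, -2) (footprint 10×28) is included at this height (area 280.00 mm²); the r=5 sphere at (5, 13) slices to a regular 16-gon of circumradius 4.176 (√(r²−h²) with h=2.75 from center) (area = (16/2)·4.176²·sin(360°/16) = 53.38 mm²); the cylinder at (7.5, 1.5): section is a regular 16-gon, circumradius r=9.5 (area = (16/2)·9.500²·sin(360°/16) = 276.30 mm²); Taking the first minus the rest: starting from the r=2.5 cylinder (19.13 mm²), the 10×28 cube at (8, -2) misses the remaining region (no effect); the r=5 sphere at (5, 13) misses the remaining region (no effect); the r=9.5 cylinder at (7.5, 1.5) partially overlaps it — only the 17.13 mm² overlap (of its 276.30 mm²) is removed, clipping the outline — area = 2.01 mm²; the cube at (-1.5, -4) (footprint 9.5×15.5) is included at this height (area 147.25 mm²); After intersecting: the 9.5×15.5 cube at (-1.5, -4) partially overlaps the result so far; clipping to the common part keeps 0.10 mm² — area = 0.10 mm². Checking containment: the cross-section at z = 5.25 is a subset of the cross-section at z = 1.75.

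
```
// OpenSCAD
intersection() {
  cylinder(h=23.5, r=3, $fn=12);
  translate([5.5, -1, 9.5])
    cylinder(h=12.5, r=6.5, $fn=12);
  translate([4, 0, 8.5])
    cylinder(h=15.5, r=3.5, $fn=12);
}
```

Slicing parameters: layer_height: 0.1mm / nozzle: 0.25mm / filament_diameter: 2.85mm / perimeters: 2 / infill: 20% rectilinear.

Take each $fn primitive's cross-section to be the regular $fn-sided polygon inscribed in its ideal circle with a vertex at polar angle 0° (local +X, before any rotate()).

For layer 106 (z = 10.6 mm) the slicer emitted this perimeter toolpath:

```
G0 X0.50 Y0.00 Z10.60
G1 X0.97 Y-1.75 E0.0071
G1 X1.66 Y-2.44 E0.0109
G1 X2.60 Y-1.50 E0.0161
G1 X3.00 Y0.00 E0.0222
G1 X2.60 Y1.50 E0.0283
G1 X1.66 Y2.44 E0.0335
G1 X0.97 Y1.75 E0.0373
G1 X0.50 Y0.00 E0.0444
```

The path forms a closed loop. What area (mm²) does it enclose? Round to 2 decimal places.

Apply the shoelace formula to the sequence of (X, Y) vertices; enclosed area = 8.02 mm².

8.02 mm²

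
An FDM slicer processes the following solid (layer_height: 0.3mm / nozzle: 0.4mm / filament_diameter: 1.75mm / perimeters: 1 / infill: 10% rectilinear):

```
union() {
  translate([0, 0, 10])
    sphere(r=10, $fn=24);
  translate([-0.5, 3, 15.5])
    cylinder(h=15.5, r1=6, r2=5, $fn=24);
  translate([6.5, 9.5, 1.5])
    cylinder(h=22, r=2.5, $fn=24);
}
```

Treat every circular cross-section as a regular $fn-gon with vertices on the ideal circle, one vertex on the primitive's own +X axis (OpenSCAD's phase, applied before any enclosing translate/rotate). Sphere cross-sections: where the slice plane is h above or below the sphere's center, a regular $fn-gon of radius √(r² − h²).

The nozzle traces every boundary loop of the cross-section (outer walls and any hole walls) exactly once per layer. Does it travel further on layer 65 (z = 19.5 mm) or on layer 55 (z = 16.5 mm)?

Layer 65 (z = 19.5): the r=10 sphere slices to a regular 24-gon of circumradius 3.122 (√(r²−h²) with h=9.5 from center) (perimeter = 2·24·3.122·sin(180°/24) = 19.56 mm); the cone at (-0.5, 3) contributes a regular 24-gon of circumradius 5.742 (interpolated between r1=6 and r2=5 at t=0.258) (perimeter = 2·24·5.742·sin(180°/24) = 35.97 mm); the cylinder at (6.5, 9.5): section is a regular 24-gon, circumradius r=2.5 (perimeter = 2·24·2.500·sin(180°/24) = 15.66 mm); Combining (union): the regions partially overlap (shared area 28.97 mm²), so the edge portions inside another operand are dropped and the merged outline is re-measured after clipping — boundary = 51.97 mm. So its perimeter = 51.97 mm. Layer 55 (z = 16.5): the sphere: section is a regular 24-gon, circumradius = √(r²−h²) = √(10²−6.5²) = 7.599 (perimeter = 2·24·7.599·sin(180°/24) = 47.61 mm); the cone at (-0.5, 3): at t=0.065 of its height the radius interpolates to r₁+(r₂−r₁)t = 5.935, giving a regular 24-gon of that circumradius (perimeter = 2·24·5.935·sin(180°/24) = 37.19 mm); the r=2.5 cylinder at (6.5, 9.5) gives a regular 24-gon of circumradius 2.5 (constant along its height) (perimeter = 2·24·2.500·sin(180°/24) = 15.66 mm); Taking the union: the regions partially overlap (shared area 97.43 mm²), so the edge portions inside another operand are dropped and the merged outline is re-measured after clipping — boundary = 65.13 mm. So its perimeter = 65.13 mm. Layer 55 is larger (65.13 vs 51.97 mm).

layer 55 (z = 16.5 mm)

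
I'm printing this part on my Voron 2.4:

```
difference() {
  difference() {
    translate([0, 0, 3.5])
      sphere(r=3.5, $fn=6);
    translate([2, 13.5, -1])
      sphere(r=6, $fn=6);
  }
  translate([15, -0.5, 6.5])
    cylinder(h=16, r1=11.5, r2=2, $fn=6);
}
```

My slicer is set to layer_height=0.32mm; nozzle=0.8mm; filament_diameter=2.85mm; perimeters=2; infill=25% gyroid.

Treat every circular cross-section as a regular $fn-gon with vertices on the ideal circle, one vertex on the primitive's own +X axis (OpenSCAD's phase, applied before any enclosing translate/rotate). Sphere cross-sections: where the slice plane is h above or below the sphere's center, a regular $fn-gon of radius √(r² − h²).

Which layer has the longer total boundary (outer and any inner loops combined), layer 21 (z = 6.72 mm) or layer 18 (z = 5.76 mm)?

Layer 21 (z = 6.72): the r=3.5 sphere slices to a regular 6-gon of circumradius 1.372 (√(r²−h²) with h=3.22 from center) (perimeter = 2·6·1.372·sin(180°/6) = 8.23 mm); the sphere at (2, 13.5) is absent (|z−center|=7.720 > r=6); Subtracting the remaining from the first: none of the subtracted shapes is present at this height, so the r=3.5 sphere is unchanged — boundary = 8.23 mm; the cone at (15, -0.5): at t=0.014 of its height the radius interpolates to r₁+(r₂−r₁)t = 11.369, giving a regular 6-gon of that circumradius (perimeter = 2·6·11.369·sin(180°/6) = 68.22 mm); Taking the first minus the rest: starting from that combined region, the cone at (15, -0.5) misses the remaining region (no effect) — boundary = 8.23 mm. So its perimeter = 8.23 mm. Layer 18 (z = 5.76): the r=3.5 sphere contributes a regular 6-gon of circumradius √(3.5²−2.26²) = 2.673 (perimeter = 2·6·2.673·sin(180°/6) = 16.04 mm); the sphere at (2, 13.5) is absent (|z−center|=6.760 > r=6); After the difference (first − rest): none of the subtracted shapes is present at this height, so the r=3.5 sphere is unchanged — boundary = 16.04 mm; the cone at (15, -0.5) is absent (z outside [6.5, 22.5]); Taking the first minus the rest: none of the subtracted shapes is present at this height, so the result so far is unchanged — boundary = 16.04 mm. So its perimeter = 16.04 mm. Layer 18 is larger (16.04 vs 8.23 mm).

layer 18 (z = 5.76 mm)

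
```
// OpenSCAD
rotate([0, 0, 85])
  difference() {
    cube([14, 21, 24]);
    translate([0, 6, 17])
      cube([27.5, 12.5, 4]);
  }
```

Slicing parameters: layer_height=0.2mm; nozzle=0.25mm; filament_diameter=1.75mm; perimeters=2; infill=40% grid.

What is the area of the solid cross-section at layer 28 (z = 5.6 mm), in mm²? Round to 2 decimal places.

294.00 mm²

At z = 5.6 mm: the cube (footprint 14×21) is included at this height (area 294.00 mm²); the cube at (0, 6) does not reach this height (z outside [17, 21]); After the difference (first − rest): none of the subtracted shapes is present at this height, so the 14×21 cube is unchanged — area = 294.00 mm²; (whole slice rotated 85° about Z — lengths, areas and connectivity unchanged). Overall, the cross-section is a single solid region. Net area = 294.00 mm².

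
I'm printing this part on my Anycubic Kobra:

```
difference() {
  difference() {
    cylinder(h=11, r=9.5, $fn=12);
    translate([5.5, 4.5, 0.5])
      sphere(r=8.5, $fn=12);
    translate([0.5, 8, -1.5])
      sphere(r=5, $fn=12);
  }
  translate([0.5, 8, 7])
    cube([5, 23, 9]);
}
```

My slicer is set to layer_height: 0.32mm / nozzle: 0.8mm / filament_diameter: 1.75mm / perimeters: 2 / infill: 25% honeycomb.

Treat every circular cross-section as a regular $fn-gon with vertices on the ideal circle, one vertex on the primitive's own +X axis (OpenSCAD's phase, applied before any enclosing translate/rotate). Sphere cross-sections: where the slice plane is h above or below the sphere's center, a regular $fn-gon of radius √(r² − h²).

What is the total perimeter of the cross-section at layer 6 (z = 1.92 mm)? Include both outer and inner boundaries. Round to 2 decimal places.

At z = 1.92 mm: the cylinder: section is a regular 12-gon, circumradius r=9.5 (perimeter = 2·12·9.500·sin(180°/12) = 59.01 mm); the r=8.5 sphere at (5.5, 4.5) slices to a regular 12-gon of circumradius 8.381 (√(r²−h²) with h=1.42 from center) (perimeter = 2·12·8.381·sin(180°/12) = 52.06 mm); the r=5 sphere at (0.5, 8) contributes a regular 12-gon of circumradius √(5²−3.42²) = 3.647 (perimeter = 2·12·3.647·sin(180°/12) = 22.66 mm); Taking the first minus the rest: starting from the r=9.5 cylinder, the r=8.5 sphere at (5.5, 4.5) partially overlaps it — only the 118.50 mm² overlap (of its 210.70 mm²) is removed, clipping the outline; the r=5 sphere at (0.5, 8) partially overlaps it — only the 2.45 mm² overlap (of its 39.91 mm²) is removed, clipping the outline — boundary = 58.80 mm; the cube at (0.5, 8) is not intersected at this z (z outside [7, 16]); Subtracting the remaining from the first: none of the subtracted shapes is present at this height, so the result so far is unchanged — boundary = 58.80 mm. Overall, the cross-section is a single solid region. Total boundary length (outer) = 58.80 mm.

58.80 mm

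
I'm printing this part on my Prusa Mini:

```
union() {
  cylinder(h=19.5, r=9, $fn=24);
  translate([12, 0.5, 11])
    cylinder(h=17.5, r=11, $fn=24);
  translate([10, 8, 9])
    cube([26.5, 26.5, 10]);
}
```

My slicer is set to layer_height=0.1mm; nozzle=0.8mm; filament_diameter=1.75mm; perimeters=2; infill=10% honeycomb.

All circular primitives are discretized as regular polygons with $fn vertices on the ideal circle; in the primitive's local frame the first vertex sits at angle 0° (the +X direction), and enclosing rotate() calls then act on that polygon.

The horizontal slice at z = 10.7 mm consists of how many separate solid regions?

At z = 10.7 mm: the r=9 cylinder gives a regular 24-gon of circumradius 9 (constant along its height); the cylinder at (12, 0.5) does not reach this height (z outside [11, 28.5]); the 26.5×26.5 cube at (10, 8) contributes its full rectangle; Taking the union: the 2 present regions are separate (no shared area or edge), so areas and boundary lengths simply add and each stays a separate island — 2 connected regions. The result has 2 disconnected regions.

2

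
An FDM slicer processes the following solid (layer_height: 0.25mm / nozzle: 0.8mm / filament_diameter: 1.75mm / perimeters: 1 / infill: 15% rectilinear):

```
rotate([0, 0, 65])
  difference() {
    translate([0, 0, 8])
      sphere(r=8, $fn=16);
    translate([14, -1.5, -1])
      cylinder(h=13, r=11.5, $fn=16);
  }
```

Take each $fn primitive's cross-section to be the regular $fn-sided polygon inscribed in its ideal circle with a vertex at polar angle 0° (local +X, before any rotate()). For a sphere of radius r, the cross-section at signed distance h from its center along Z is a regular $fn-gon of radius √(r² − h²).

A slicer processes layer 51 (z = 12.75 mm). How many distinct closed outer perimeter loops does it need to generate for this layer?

At z = 12.75 mm: the r=8 sphere contributes a regular 16-gon of circumradius √(8²−4.75²) = 6.437; the cylinder at (14, -1.5) is absent (z outside [-1, 12]); After the difference (first − rest): none of the subtracted shapes is present at this height, so the r=8 sphere is unchanged — 1 connected region; (rotated 65° about Z; rotation is an isometry so areas/perimeters/island counts are preserved). The result has 1 disconnected region.

1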